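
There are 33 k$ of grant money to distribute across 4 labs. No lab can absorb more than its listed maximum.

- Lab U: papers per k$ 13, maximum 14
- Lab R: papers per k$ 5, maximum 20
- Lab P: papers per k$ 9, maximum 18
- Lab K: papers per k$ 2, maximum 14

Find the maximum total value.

Rank by papers per k$: Lab U 13 > Lab P 9 > Lab R 5 > Lab K 2.
Lab U: +14 to 14 (cap) ; 19 left.
Give Lab P 18 to hit its cap of 18 ; 1 left.
Only 1 left; Lab R takes them to reach 1.
Total = 13×14 + 5×1 + 9×18 = 349.

349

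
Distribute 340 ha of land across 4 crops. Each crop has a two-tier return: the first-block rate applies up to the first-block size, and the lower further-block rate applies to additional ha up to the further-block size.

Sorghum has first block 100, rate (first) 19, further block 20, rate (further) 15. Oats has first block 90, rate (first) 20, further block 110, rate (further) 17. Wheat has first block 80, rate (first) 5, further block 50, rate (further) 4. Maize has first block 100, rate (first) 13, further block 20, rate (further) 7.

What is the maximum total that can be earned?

6130

Treat each block as its own option and order by rate: Oats/T1 20 > Sorghum/T1 19 > Oats/T2 17 > Sorghum/T2 15 > Maize/T1 13 > Maize/T2 7 > Wheat/T1 5 > Wheat/T2 4.
Fill Oats T1 block (90 at 20) → 250 left.
Sorghum T1 at 19: fill all 100 → 150 left.
Oats T2 at 17: fill all 110 → 40 left.
Sorghum T2 at 15: fill all 20 → 20 left.
Maize/T1: +20 of 100 at 13; pool empty.
Total = 20×90 + 19×100 + 17×110 + 15×20 + 13×20 = 6130.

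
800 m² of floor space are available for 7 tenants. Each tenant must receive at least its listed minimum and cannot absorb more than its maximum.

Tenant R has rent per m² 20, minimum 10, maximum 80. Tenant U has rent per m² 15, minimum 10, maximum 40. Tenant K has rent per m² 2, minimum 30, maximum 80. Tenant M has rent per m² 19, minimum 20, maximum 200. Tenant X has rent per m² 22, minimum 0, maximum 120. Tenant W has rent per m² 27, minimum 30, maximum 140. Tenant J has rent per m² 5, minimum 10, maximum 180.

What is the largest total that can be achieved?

13400

Meeting every minimum uses 10+10+30+20+0+30+10 = 110 m², leaving 690.
Highest rent per m² first: Tenant W 27 > Tenant X 22 > Tenant R 20 > Tenant M 19 > Tenant U 15 > Tenant J 5 > Tenant K 2.
Tenant W: +110 to 140 (cap) ; 580 left.
Tenant X takes 120 more to reach its cap of 120 ; 460 left.
Tenant R: +70 to 80 (cap) ; 390 left.
Give Tenant M 180 more to hit its cap of 200 ; 210 left.
Tenant U: +30 to 40 (cap) ; 180 left.
Tenant J takes 170 more to reach its cap of 180 ; 10 left.
Tenant K has room for 50 more but only 10 remain, so it gets 40.
Total = 20×80 + 15×40 + 2×40 + 19×200 + 22×120 + 27×140 + 5×180 = 13400.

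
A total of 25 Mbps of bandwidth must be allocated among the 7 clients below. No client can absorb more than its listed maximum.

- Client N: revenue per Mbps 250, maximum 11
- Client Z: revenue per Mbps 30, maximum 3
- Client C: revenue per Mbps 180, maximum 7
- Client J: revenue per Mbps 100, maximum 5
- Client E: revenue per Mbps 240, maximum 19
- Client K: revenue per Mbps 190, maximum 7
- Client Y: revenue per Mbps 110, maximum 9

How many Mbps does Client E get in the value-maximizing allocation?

14

Order the clients by revenue per Mbps: Client N 250 > Client E 240 > Client K 190 > Client C 180 > Client Y 110 > Client J 100 > Client Z 30.
Give Client N 11 to hit its cap of 11 ; 14 left.
Client E: +14 (room for 19) → 14. Pool exhausted.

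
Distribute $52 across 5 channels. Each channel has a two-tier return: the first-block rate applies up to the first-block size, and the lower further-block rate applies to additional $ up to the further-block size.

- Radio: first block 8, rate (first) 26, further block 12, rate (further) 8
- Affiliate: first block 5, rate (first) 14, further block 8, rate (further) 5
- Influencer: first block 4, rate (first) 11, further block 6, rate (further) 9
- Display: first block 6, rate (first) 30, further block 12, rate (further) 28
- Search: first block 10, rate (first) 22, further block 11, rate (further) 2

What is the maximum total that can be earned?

Rank every tier by rate: Display/tier1 30 > Display/tier2 28 > Radio/tier1 26 > Search/tier1 22 > Affiliate/tier1 14 > Influencer/tier1 11 > Influencer/tier2 9 > Radio/tier2 8 > Affiliate/tier2 5 > Search/tier2 2.
Display/tier1 (30): +6 ; 46 left.
Display tier2 at 28: fill all 12 ; 34 left.
Fill Radio tier1 block (8 at 26) ; 26 left.
Search tier1 at 22: fill all 10 ; 16 left.
Affiliate tier1 at 14: fill all 5 ; 11 left.
Influencer tier1 at 11: fill all 4 ; 7 left.
Fill Influencer tier2 block (6 at 9) ; 1 left.
Radio tier2 at 8: only 1 left, fill 1.
Total = 30×6 + 28×12 + 26×8 + 22×10 + 14×5 + 11×4 + 9×6 + 8×1 = 1120.

1120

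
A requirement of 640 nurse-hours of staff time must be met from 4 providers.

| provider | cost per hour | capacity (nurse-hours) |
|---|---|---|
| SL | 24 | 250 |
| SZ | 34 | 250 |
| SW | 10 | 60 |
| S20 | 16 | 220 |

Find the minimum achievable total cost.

13860

Fill from the cheapest provider first.
SW at 10: take all 60 nurse-hours ; 580 still needed.
S20 at 16: take all 220 nurse-hours ; 360 still needed.
SL at 24: take all 250 nurse-hours ; 110 still needed.
Take 110 from SZ at 34 to finish.
Cost = 60×10 + 220×16 + 250×24 + 110×34 = 13860.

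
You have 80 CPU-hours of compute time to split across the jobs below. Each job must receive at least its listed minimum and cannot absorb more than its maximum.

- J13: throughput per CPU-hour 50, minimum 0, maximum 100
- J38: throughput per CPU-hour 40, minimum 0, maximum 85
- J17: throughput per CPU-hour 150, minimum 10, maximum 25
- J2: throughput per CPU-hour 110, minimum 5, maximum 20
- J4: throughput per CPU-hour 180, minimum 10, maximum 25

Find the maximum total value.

10950

Meeting every minimum uses 0+0+10+5+10 = 25 CPU-hours, leaving 55.
Highest throughput per CPU-hour first: J4 180 > J17 150 > J2 110 > J13 50 > J38 40.
Give J4 15 more to hit its cap of 25 → 40 left.
Give J17 15 more to hit its cap of 25 → 25 left.
Give J2 15 more to hit its cap of 20 → 10 left.
J13 has room for 100 more but only 10 remain, so it gets 10.
Total = 50×10 + 150×25 + 110×20 + 180×25 = 10950.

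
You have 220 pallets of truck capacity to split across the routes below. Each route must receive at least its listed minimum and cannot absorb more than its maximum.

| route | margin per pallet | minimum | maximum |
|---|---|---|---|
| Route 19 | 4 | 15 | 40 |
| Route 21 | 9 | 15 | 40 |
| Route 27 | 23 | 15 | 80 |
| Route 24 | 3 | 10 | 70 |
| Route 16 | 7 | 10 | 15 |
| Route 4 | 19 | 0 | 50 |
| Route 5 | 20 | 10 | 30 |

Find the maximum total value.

3775

Meeting every minimum uses 15+15+15+10+10+0+10 = 75 pallets, leaving 145.
Highest margin per pallet first: Route 27 23 > Route 5 20 > Route 4 19 > Route 21 9 > Route 16 7 > Route 19 4 > Route 24 3.
Route 27 takes 65 more to reach its cap of 80 — 80 left.
Route 5: +20 to 30 (cap) — 60 left.
Route 4 takes 50 more to reach its cap of 50 — 10 left.
Route 21: +10 (room for 25) → 25. Pool exhausted.
Total = 4×15 + 9×25 + 23×80 + 3×10 + 7×10 + 19×50 + 20×30 = 3775.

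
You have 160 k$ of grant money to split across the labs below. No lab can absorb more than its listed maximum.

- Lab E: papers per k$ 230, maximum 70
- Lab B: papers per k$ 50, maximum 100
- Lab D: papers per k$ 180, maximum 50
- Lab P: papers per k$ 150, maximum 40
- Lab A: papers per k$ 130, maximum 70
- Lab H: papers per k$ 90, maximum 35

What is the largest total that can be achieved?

31100

Highest papers per k$ first: Lab E 230 > Lab D 180 > Lab P 150 > Lab A 130 > Lab H 90 > Lab B 50.
Lab E: +70 to 70 (cap) — 90 left.
Give Lab D 50 to hit its cap of 50 — 40 left.
Lab P takes 40 to reach its cap of 40 — 0 left.
Total = 230×70 + 180×50 + 150×40 = 31100.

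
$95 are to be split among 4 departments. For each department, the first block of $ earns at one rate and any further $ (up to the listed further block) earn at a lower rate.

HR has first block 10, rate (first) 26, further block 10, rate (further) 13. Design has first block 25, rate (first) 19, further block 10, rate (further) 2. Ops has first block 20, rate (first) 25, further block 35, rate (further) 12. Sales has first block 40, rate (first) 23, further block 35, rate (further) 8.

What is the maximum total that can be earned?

Treat each block as its own option and order by rate: HR/first 26 > Ops/first 25 > Sales/first 23 > Design/first 19 > HR/second 13 > Ops/second 12 > Sales/second 8 > Design/second 2.
HR/first (26): +10 ; 85 left.
Fill Ops first block (20 at 25) ; 65 left.
Fill Sales first block (40 at 23) ; 25 left.
Design/first (19): +25 ; 0 left.
Total = 26×10 + 25×20 + 23×40 + 19×25 = 2155.

2155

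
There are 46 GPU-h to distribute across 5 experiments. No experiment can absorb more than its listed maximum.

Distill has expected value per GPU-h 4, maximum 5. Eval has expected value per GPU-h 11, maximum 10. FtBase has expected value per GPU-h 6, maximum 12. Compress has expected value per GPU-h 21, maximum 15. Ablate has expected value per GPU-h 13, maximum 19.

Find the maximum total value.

Highest expected value per GPU-h first: Compress 21 > Ablate 13 > Eval 11 > FtBase 6 > Distill 4.
Compress takes 15 to reach its cap of 15 ; 31 left.
Ablate takes 19 to reach its cap of 19 ; 12 left.
Eval: +10 to 10 (cap) ; 2 left.
FtBase has room for 12 but only 2 remain, so it gets 2.
Total = 11×10 + 6×2 + 21×15 + 13×19 = 684.

684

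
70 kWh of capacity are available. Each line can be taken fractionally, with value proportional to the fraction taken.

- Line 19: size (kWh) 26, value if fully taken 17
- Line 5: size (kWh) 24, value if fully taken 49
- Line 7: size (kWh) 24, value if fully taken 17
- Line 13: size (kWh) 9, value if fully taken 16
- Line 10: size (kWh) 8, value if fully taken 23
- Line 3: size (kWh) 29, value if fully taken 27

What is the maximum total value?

Best value per unit of size first: Line 10 23/8≈2.88, Line 5 49/24≈2.04, Line 13 16/9≈1.78, Line 3 27/29≈0.931, Line 7 17/24≈0.708, Line 19 17/26≈0.654.
Line 10: take in full, 8 kWh for value 23 — 62 left.
Line 5: take in full, 24 kWh for value 49 — 38 left.
Line 13: take in full, 9 kWh for value 16 — 29 left.
Take all of Line 3 (29 kWh, value 27) — 0 kWh left.
Total value = 115.

115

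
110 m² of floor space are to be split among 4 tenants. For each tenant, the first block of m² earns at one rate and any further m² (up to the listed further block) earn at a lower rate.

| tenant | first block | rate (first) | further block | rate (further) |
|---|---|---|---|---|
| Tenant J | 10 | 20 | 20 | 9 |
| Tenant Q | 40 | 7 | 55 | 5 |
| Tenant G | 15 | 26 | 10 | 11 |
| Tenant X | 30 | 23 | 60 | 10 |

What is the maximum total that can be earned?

Treat each block as its own option and order by rate: Tenant G/T1 26 > Tenant X/T1 23 > Tenant J/T1 20 > Tenant G/T2 11 > Tenant X/T2 10 > Tenant J/T2 9 > Tenant Q/T1 7 > Tenant Q/T2 5.
Tenant G/T1 (26): +15 → 95 left.
Fill Tenant X T1 block (30 at 23) → 65 left.
Tenant J T1 at 20: fill all 10 → 55 left.
Tenant G/T2 (11): +10 → 45 left.
Tenant X T2 at 10: only 45 left, fill 45.
Total = 26×15 + 23×30 + 20×10 + 11×10 + 10×45 = 1840.

1840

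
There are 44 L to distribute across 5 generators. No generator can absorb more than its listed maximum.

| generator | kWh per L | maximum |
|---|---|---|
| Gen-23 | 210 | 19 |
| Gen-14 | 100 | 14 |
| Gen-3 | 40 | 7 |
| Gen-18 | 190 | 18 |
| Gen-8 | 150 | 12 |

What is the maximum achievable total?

8460

Rank by kWh per L: Gen-23 210 > Gen-18 190 > Gen-8 150 > Gen-14 100 > Gen-3 40.
Give Gen-23 19 to hit its cap of 19 → 25 left.
Gen-18: +18 to 18 (cap) → 7 left.
Gen-8 has room for 12 but only 7 remain, so it gets 7.
Total = 210×19 + 190×18 + 150×7 = 8460.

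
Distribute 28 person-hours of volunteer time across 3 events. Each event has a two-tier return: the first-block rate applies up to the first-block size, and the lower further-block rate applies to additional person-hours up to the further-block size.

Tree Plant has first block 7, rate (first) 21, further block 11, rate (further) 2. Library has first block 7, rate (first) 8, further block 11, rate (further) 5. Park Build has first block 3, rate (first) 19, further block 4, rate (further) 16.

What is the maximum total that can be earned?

359

Treat each block as its own option and order by rate: Tree Plant/tier1 21 > Park Build/tier1 19 > Park Build/tier2 16 > Library/tier1 8 > Library/tier2 5 > Tree Plant/tier2 2.
Tree Plant/tier1 (21): +7 ; 21 left.
Park Build/tier1 (19): +3 ; 18 left.
Park Build/tier2 (16): +4 ; 14 left.
Library tier1 at 8: fill all 7 ; 7 left.
Library tier2 at 5: only 7 left, fill 7.
Total = 21×7 + 19×3 + 16×4 + 8×7 + 5×7 = 359.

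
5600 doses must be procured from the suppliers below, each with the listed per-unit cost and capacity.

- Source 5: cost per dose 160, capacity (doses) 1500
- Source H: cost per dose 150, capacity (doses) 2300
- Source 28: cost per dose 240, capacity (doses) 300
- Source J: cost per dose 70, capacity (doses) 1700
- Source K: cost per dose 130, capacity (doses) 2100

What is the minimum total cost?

662000

Fill from the cheapest supplier first.
Source J at 70: take all 1700 doses ; 3900 still needed.
Take 2100 from Source K at 130 ; need 1800 more.
Source H (150): take the remaining 1800 ; done.
Source 5, Source 28: unused.
Cost = 1700×70 + 2100×130 + 1800×150 = 662000.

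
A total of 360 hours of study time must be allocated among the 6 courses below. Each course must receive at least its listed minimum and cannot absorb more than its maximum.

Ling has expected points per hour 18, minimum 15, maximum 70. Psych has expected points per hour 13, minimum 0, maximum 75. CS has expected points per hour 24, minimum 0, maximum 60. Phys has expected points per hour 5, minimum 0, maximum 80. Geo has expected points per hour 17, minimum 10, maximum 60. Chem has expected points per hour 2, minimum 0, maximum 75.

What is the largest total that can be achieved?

5125

Meeting every minimum uses 15+0+0+0+10+0 = 25 hours, leaving 335.
Order the courses by expected points per hour: CS 24 > Ling 18 > Geo 17 > Psych 13 > Phys 5 > Chem 2.
CS: +60 to 60 (cap) ; 275 left.
Give Ling 55 more to hit its cap of 70 ; 220 left.
Geo: +50 to 60 (cap) ; 170 left.
Give Psych 75 more to hit its cap of 75 ; 95 left.
Phys: +80 to 80 (cap) ; 15 left.
Only 15 left; Chem takes them to reach 15.
Total = 18×70 + 13×75 + 24×60 + 5×80 + 17×60 + 2×15 = 5125.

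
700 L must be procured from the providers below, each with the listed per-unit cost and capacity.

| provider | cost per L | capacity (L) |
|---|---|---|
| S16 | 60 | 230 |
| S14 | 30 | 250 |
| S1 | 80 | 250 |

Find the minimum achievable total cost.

Use providers in increasing cost order.
Take 250 from S14 at 30 → need 450 more.
Take 230 from S16 at 60 → need 220 more.
S1 at 80: take 220 of its 250 → requirement met.
Cost = 250×30 + 230×60 + 220×80 = 38900.

38900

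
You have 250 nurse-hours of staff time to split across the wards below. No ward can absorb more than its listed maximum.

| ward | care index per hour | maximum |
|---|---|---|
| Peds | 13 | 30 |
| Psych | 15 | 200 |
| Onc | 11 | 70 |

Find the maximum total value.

Order the wards by care index per hour: Psych 15 > Peds 13 > Onc 11.
Give Psych 200 to hit its cap of 200 → 50 left.
Give Peds 30 to hit its cap of 30 → 20 left.
Only 20 left; Onc takes them to reach 20.
Total = 13×30 + 15×200 + 11×20 = 3610.

3610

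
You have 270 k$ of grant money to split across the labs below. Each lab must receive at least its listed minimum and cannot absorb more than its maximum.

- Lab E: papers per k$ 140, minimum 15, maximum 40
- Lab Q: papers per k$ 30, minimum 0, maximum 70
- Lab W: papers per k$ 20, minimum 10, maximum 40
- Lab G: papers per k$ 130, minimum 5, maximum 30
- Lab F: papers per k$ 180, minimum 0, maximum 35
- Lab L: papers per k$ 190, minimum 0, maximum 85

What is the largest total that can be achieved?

34250

Meeting every minimum uses 15+0+10+5+0+0 = 30 k$, leaving 240.
Highest papers per k$ first: Lab L 190 > Lab F 180 > Lab E 140 > Lab G 130 > Lab Q 30 > Lab W 20.
Lab L takes 85 more to reach its cap of 85 ; 155 left.
Give Lab F 35 more to hit its cap of 35 ; 120 left.
Lab E: +25 to 40 (cap) ; 95 left.
Give Lab G 25 more to hit its cap of 30 ; 70 left.
Give Lab Q 70 more to hit its cap of 70 ; 0 left.
Total = 140×40 + 30×70 + 20×10 + 130×30 + 180×35 + 190×85 = 34250.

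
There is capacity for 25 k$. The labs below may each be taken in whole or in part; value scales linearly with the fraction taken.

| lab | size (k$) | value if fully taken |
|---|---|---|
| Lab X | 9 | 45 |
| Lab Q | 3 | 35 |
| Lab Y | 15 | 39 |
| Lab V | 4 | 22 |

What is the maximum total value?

125.4

Best value per unit of size first: Lab Q 35/3≈11.7, Lab V 22/4≈5.5, Lab X 45/9≈5, Lab Y 39/15≈2.6.
All 3 k$ of Lab Q fit (value 35) — 22 remain.
All 4 k$ of Lab V fit (value 22) — 18 remain.
All 9 k$ of Lab X fit (value 45) — 9 remain.
Only 9 k$ remain; take 9/15 of Lab Y for value 39×9/15 = 23.4.
Total value = 125.4.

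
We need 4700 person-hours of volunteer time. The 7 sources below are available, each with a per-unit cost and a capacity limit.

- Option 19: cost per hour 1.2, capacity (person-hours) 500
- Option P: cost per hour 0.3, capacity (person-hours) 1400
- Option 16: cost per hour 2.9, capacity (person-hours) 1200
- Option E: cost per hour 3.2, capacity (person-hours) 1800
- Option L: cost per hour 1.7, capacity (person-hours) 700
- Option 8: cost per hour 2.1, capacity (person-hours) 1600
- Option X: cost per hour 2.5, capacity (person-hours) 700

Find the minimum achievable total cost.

Use sources in increasing cost order.
Option P (0.3): use full 1400 — 3300 person-hours to go.
Option 19 at 1.2: take all 500 person-hours — 2800 still needed.
Take 700 from Option L at 1.7 — need 2100 more.
Option 8 at 2.1: take all 1600 person-hours — 500 still needed.
Take 500 from Option X at 2.5 to finish.
Option 16, Option E: unused.
Cost = 1400×0.3 + 500×1.2 + 700×1.7 + 1600×2.1 + 500×2.5 = 6820.

6820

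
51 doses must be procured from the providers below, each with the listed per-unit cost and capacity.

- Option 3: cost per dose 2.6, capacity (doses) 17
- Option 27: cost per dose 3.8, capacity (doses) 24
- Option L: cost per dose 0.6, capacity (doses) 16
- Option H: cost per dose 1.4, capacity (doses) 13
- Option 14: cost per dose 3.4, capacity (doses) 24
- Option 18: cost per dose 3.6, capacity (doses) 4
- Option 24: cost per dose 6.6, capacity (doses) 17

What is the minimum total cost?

89

Fill from the cheapest provider first.
Take 16 from Option L at 0.6 → need 35 more.
Take 13 from Option H at 1.4 → need 22 more.
Option 3 (2.6): use full 17 → 5 doses to go.
Take 5 from Option 14 at 3.4 to finish.
Option 18, Option 27, Option 24: unused.
Cost = 16×0.6 + 13×1.4 + 17×2.6 + 5×3.4 = 89.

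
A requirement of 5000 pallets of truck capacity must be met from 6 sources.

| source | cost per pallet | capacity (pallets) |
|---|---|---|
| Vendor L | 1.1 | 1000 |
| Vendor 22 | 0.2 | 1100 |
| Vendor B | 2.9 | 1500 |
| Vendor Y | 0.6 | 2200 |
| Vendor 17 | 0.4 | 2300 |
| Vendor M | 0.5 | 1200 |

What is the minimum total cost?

Use sources in increasing cost order.
Vendor 22 (0.2): use full 1100 ; 3900 pallets to go.
Take 2300 from Vendor 17 at 0.4 ; need 1600 more.
Vendor M (0.5): use full 1200 ; 400 pallets to go.
Vendor Y (0.6): take the remaining 400 ; done.
Vendor L, Vendor B: unused.
Cost = 1100×0.2 + 2300×0.4 + 1200×0.5 + 400×0.6 = 1980.

1980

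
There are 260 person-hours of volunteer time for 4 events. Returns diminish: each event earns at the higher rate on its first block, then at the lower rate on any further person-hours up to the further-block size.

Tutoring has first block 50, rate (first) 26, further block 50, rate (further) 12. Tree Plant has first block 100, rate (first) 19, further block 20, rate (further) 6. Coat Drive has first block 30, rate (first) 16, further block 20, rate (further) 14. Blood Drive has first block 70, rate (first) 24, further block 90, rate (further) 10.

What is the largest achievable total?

Rank every tier by rate: Tutoring/T1 26 > Blood Drive/T1 24 > Tree Plant/T1 19 > Coat Drive/T1 16 > Coat Drive/T2 14 > Tutoring/T2 12 > Blood Drive/T2 10 > Tree Plant/T2 6.
Tutoring T1 at 26: fill all 50 — 210 left.
Blood Drive T1 at 24: fill all 70 — 140 left.
Tree Plant T1 at 19: fill all 100 — 40 left.
Coat Drive/T1 (16): +30 — 10 left.
Coat Drive/T2: +10 of 20 at 14; pool empty.
Total = 26×50 + 24×70 + 19×100 + 16×30 + 14×10 = 5500.

5500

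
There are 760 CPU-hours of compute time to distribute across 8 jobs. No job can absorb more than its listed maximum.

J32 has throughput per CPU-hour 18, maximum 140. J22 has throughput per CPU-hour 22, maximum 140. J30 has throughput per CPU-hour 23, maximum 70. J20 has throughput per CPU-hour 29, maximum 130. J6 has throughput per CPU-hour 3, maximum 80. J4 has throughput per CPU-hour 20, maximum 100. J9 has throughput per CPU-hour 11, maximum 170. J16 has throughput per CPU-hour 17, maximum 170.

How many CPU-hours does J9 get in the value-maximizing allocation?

Order the jobs by throughput per CPU-hour: J20 29 > J30 23 > J22 22 > J4 20 > J32 18 > J16 17 > J9 11 > J6 3.
J20: +130 to 130 (cap) ; 630 left.
Give J30 70 to hit its cap of 70 ; 560 left.
J22: +140 to 140 (cap) ; 420 left.
J4 takes 100 to reach its cap of 100 ; 320 left.
J32: +140 to 140 (cap) ; 180 left.
J16: +170 to 170 (cap) ; 10 left.
J9: +10 (room for 170) → 10. Pool exhausted.

10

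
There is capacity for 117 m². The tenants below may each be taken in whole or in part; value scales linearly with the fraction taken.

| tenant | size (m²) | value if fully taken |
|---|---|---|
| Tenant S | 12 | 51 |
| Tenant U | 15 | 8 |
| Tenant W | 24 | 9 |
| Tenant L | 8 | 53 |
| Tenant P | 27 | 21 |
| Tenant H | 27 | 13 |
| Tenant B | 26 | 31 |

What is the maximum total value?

177.75

Best value per unit of size first: Tenant L 53/8≈6.62, Tenant S 51/12≈4.25, Tenant B 31/26≈1.19, Tenant P 21/27≈0.778, Tenant U 8/15≈0.533, Tenant H 13/27≈0.481, Tenant W 9/24≈0.375.
Take all of Tenant L (8 m², value 53) ; 109 m² left.
Take all of Tenant S (12 m², value 51) ; 97 m² left.
All 26 m² of Tenant B fit (value 31) ; 71 remain.
Tenant P: take in full, 27 m² for value 21 ; 44 left.
Take all of Tenant U (15 m², value 8) ; 29 m² left.
Tenant H: take in full, 27 m² for value 13 ; 2 left.
Only 2 m² remain; take 2/24 of Tenant W for value 9×2/24 = 0.75.
Total value = 177.75.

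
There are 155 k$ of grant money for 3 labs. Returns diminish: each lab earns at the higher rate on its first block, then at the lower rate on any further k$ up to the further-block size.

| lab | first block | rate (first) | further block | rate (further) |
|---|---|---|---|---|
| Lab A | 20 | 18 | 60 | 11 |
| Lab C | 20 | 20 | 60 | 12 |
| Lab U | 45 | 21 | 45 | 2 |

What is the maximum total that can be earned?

Order all 6 blocks by rate: Lab U/tier1 21 > Lab C/tier1 20 > Lab A/tier1 18 > Lab C/tier2 12 > Lab A/tier2 11 > Lab U/tier2 2.
Lab U tier1 at 21: fill all 45 — 110 left.
Fill Lab C tier1 block (20 at 20) — 90 left.
Fill Lab A tier1 block (20 at 18) — 70 left.
Lab C tier2 at 12: fill all 60 — 10 left.
10 remain; put them into Lab A tier2 at 11.
Total = 21×45 + 20×20 + 18×20 + 12×60 + 11×10 = 2535.

2535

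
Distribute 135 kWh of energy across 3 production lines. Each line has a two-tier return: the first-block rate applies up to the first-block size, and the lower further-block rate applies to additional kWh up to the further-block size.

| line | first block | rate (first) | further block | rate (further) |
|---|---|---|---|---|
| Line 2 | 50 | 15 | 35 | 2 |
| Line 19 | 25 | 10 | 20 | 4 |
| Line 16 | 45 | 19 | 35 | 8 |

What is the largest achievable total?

Treat each block as its own option and order by rate: Line 16/tier1 19 > Line 2/tier1 15 > Line 19/tier1 10 > Line 16/tier2 8 > Line 19/tier2 4 > Line 2/tier2 2.
Line 16 tier1 at 19: fill all 45 — 90 left.
Line 2/tier1 (15): +50 — 40 left.
Line 19 tier1 at 10: fill all 25 — 15 left.
15 remain; put them into Line 16 tier2 at 8.
Total = 19×45 + 15×50 + 10×25 + 8×15 = 1975.

1975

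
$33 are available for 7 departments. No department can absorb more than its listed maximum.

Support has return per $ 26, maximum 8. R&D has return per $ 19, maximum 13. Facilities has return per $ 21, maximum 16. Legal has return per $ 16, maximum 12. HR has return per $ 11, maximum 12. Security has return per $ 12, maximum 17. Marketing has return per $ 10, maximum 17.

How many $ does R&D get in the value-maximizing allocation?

Highest return per $ first: Support 26 > Facilities 21 > R&D 19 > Legal 16 > Security 12 > HR 11 > Marketing 10.
Support takes 8 to reach its cap of 8 — 25 left.
Facilities takes 16 to reach its cap of 16 — 9 left.
Only 9 left; R&D takes them to reach 9.

9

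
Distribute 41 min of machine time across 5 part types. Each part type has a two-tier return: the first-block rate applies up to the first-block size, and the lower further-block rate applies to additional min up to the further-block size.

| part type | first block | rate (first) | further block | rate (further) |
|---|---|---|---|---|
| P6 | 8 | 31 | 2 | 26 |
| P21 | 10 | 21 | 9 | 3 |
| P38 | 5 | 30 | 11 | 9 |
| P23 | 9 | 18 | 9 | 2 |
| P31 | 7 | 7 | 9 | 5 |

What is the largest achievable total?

Rank every tier by rate: P6/first 31 > P38/first 30 > P6/second 26 > P21/first 21 > P23/first 18 > P38/second 9 > P31/first 7 > P31/second 5 > P21/second 3 > P23/second 2.
P6/first (31): +8 → 33 left.
P38 first at 30: fill all 5 → 28 left.
P6 second at 26: fill all 2 → 26 left.
Fill P21 first block (10 at 21) → 16 left.
Fill P23 first block (9 at 18) → 7 left.
P38/second: +7 of 11 at 9; pool empty.
Total = 31×8 + 30×5 + 26×2 + 21×10 + 18×9 + 9×7 = 885.

885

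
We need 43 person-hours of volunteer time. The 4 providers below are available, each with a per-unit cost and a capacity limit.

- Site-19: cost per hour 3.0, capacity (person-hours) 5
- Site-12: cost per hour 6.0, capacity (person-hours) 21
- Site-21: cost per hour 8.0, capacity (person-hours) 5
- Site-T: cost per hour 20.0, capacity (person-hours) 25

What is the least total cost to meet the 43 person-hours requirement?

421

Use providers in increasing cost order.
Take 5 from Site-19 at 3.0 — need 38 more.
Site-12 (6.0): use full 21 — 17 person-hours to go.
Site-21 at 8.0: take all 5 person-hours — 12 still needed.
Site-T (20.0): take the remaining 12 — done.
Cost = 5×3.0 + 21×6.0 + 5×8.0 + 12×20.0 = 421.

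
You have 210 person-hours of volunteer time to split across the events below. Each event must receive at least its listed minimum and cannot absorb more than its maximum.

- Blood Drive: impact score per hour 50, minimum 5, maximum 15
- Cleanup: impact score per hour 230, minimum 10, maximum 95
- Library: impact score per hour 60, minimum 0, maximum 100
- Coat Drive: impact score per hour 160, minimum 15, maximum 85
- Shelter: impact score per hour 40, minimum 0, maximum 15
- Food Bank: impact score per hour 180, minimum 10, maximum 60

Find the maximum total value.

Meeting every minimum uses 5+10+0+15+0+10 = 40 person-hours, leaving 170.
Order the events by impact score per hour: Cleanup 230 > Food Bank 180 > Coat Drive 160 > Library 60 > Blood Drive 50 > Shelter 40.
Cleanup takes 85 more to reach its cap of 95 → 85 left.
Give Food Bank 50 more to hit its cap of 60 → 35 left.
Coat Drive has room for 70 more but only 35 remain, so it gets 50.
Total = 50×5 + 230×95 + 160×50 + 180×60 = 40900.

40900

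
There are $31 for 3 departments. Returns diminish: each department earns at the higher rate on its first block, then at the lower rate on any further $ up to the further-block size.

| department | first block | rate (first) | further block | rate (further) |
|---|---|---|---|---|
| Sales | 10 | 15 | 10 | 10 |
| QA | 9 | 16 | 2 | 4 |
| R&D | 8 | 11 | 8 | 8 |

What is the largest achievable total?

Order all 6 blocks by rate: QA/tier1 16 > Sales/tier1 15 > R&D/tier1 11 > Sales/tier2 10 > R&D/tier2 8 > QA/tier2 4.
QA/tier1 (16): +9 ; 22 left.
Fill Sales tier1 block (10 at 15) ; 12 left.
Fill R&D tier1 block (8 at 11) ; 4 left.
Sales tier2 at 10: only 4 left, fill 4.
Total = 16×9 + 15×10 + 11×8 + 10×4 = 422.

422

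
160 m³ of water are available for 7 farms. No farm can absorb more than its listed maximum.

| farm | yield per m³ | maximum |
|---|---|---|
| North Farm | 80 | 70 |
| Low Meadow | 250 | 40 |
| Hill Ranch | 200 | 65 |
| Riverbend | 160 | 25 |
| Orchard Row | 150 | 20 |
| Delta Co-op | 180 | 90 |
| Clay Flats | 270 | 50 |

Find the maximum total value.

Rank by yield per m³: Clay Flats 270 > Low Meadow 250 > Hill Ranch 200 > Delta Co-op 180 > Riverbend 160 > Orchard Row 150 > North Farm 80.
Clay Flats takes 50 to reach its cap of 50 ; 110 left.
Low Meadow: +40 to 40 (cap) ; 70 left.
Hill Ranch: +65 to 65 (cap) ; 5 left.
Only 5 left; Delta Co-op takes them to reach 5.
Total = 250×40 + 200×65 + 180×5 + 270×50 = 37400.

37400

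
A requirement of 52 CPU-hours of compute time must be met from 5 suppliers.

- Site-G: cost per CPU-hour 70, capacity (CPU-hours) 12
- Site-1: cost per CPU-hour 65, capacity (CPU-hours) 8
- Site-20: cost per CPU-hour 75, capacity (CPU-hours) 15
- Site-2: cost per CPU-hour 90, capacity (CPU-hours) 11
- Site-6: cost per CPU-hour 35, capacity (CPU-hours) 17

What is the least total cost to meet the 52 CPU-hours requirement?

Use suppliers in increasing cost order.
Site-6 at 35: take all 17 CPU-hours → 35 still needed.
Take 8 from Site-1 at 65 → need 27 more.
Take 12 from Site-G at 70 → need 15 more.
Take 15 from Site-20 at 75 → need 0 more.
Site-2: unused.
Cost = 17×35 + 8×65 + 12×70 + 15×75 = 3080.

3080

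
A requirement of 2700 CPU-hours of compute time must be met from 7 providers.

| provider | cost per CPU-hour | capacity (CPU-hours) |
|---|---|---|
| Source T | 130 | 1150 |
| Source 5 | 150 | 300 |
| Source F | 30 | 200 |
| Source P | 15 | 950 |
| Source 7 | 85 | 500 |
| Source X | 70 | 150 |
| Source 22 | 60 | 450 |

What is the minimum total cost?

Fill from the cheapest provider first.
Source P (15): use full 950 → 1750 CPU-hours to go.
Source F at 30: take all 200 CPU-hours → 1550 still needed.
Source 22 (60): use full 450 → 1100 CPU-hours to go.
Take 150 from Source X at 70 → need 950 more.
Source 7 (85): use full 500 → 450 CPU-hours to go.
Take 450 from Source T at 130 to finish.
Source 5: unused.
Cost = 950×15 + 200×30 + 450×60 + 150×70 + 500×85 + 450×130 = 158750.

158750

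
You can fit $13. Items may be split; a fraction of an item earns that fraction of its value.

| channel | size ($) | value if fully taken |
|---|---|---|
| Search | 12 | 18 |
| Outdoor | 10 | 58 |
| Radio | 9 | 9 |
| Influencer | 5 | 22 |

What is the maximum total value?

Best value per unit of size first: Outdoor 58/10≈5.8, Influencer 22/5≈4.4, Search 18/12≈1.5, Radio 9/9≈1.
Take all of Outdoor (10 $, value 58) → 3 $ left.
3 $ left: a 3/5 share of Influencer gives 22×3/5 = 13.2.
Total value = 71.2.

71.2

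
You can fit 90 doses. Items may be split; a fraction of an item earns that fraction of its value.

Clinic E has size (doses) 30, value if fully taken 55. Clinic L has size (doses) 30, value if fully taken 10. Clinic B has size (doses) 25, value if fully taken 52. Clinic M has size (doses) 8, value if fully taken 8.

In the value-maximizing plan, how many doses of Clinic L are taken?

Best value per unit of size first: Clinic B 52/25≈2.08, Clinic E 55/30≈1.83, Clinic M 8/8≈1, Clinic L 10/30≈0.333.
Clinic B: take in full, 25 doses for value 52 — 65 left.
Clinic E: take in full, 30 doses for value 55 — 35 left.
Clinic M: take in full, 8 doses for value 8 — 27 left.
27 doses left: a 27/30 share of Clinic L gives 10×27/30 = 9.

27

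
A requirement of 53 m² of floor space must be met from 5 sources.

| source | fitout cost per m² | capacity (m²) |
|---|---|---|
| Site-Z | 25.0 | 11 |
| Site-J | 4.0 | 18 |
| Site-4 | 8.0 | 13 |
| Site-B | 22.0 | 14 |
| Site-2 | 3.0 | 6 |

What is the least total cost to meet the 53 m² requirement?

552

Use sources in increasing cost order.
Site-2 at 3.0: take all 6 m² — 47 still needed.
Take 18 from Site-J at 4.0 — need 29 more.
Site-4 at 8.0: take all 13 m² — 16 still needed.
Take 14 from Site-B at 22.0 — need 2 more.
Site-Z at 25.0: take 2 of its 11 — requirement met.
Cost = 6×3.0 + 18×4.0 + 13×8.0 + 14×22.0 + 2×25.0 = 552.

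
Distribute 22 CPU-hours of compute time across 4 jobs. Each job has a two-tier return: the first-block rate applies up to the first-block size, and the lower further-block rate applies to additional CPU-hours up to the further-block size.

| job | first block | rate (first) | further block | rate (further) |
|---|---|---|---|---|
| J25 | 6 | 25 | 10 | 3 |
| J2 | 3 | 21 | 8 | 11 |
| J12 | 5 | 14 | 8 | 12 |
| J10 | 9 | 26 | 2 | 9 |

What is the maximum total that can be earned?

503

Rank every tier by rate: J10/tier1 26 > J25/tier1 25 > J2/tier1 21 > J12/tier1 14 > J12/tier2 12 > J2/tier2 11 > J10/tier2 9 > J25/tier2 3.
J10 tier1 at 26: fill all 9 — 13 left.
Fill J25 tier1 block (6 at 25) — 7 left.
Fill J2 tier1 block (3 at 21) — 4 left.
4 remain; put them into J12 tier1 at 14.
Total = 26×9 + 25×6 + 21×3 + 14×4 = 503.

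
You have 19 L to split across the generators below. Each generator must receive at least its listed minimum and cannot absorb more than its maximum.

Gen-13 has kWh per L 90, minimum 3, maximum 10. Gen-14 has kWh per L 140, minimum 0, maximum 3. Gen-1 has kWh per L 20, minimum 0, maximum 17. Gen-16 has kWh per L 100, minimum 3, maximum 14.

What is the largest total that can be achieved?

Meeting every minimum uses 3+0+0+3 = 6 L, leaving 13.
Rank by kWh per L: Gen-14 140 > Gen-16 100 > Gen-13 90 > Gen-1 20.
Gen-14: +3 to 3 (cap) ; 10 left.
Gen-16 has room for 11 more but only 10 remain, so it gets 13.
Total = 90×3 + 140×3 + 100×13 = 1990.

1990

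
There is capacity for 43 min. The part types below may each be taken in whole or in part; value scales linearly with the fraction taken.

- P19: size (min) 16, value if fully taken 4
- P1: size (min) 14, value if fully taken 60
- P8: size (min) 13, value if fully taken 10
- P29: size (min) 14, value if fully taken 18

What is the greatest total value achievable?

88.5

Sort by value density: P1 60/14≈4.29, P29 18/14≈1.29, P8 10/13≈0.769, P19 4/16≈0.25.
P1: take in full, 14 min for value 60 ; 29 left.
P29: take in full, 14 min for value 18 ; 15 left.
P8: take in full, 13 min for value 10 ; 2 left.
Only 2 min remain; take 2/16 of P19 for value 4×2/16 = 0.5.
Total value = 88.5.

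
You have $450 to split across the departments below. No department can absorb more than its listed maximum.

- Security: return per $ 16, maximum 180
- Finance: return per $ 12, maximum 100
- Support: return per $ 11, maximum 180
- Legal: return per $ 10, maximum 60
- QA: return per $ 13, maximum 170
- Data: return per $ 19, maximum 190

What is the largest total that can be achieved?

7530

Highest return per $ first: Data 19 > Security 16 > QA 13 > Finance 12 > Support 11 > Legal 10.
Give Data 190 to hit its cap of 190 ; 260 left.
Give Security 180 to hit its cap of 180 ; 80 left.
QA has room for 170 but only 80 remain, so it gets 80.
Total = 16×180 + 13×80 + 19×190 = 7530.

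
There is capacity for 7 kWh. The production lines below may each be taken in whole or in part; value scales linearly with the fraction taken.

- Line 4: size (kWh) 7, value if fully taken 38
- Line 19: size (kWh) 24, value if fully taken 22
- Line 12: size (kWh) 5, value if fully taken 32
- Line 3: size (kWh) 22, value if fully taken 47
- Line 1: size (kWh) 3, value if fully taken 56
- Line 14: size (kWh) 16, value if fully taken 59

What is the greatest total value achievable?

81.6

Rank by value-to-size ratio: Line 1 56/3≈18.7, Line 12 32/5≈6.4, Line 4 38/7≈5.43, Line 14 59/16≈3.69, Line 3 47/22≈2.14, Line 19 22/24≈0.917.
All 3 kWh of Line 1 fit (value 56) ; 4 remain.
Fill the last 4 kWh with part of Line 12: 4/5 of it earns 25.6.
Total value = 81.6.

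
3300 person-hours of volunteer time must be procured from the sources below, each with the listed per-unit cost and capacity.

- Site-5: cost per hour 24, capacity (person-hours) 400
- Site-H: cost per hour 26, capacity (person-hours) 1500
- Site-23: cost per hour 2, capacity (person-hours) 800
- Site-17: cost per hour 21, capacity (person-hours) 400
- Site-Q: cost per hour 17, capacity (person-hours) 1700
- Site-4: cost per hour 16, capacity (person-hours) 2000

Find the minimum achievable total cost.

Use sources in increasing cost order.
Site-23 at 2: take all 800 person-hours ; 2500 still needed.
Take 2000 from Site-4 at 16 ; need 500 more.
Take 500 from Site-Q at 17 to finish.
Site-17, Site-5, Site-H: unused.
Cost = 800×2 + 2000×16 + 500×17 = 42100.

42100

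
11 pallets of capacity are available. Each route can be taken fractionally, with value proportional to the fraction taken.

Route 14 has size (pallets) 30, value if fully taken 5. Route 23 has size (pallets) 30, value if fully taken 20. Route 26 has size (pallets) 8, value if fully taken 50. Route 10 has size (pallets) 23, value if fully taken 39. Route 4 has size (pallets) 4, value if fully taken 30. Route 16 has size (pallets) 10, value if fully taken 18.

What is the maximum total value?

73.75

Sort by value density: Route 4 30/4≈7.5, Route 26 50/8≈6.25, Route 16 18/10≈1.8, Route 10 39/23≈1.7, Route 23 20/30≈0.667, Route 14 5/30≈0.167.
Route 4: take in full, 4 pallets for value 30 — 7 left.
7 pallets left: a 7/8 share of Route 26 gives 50×7/8 = 43.75.
Total value = 73.75.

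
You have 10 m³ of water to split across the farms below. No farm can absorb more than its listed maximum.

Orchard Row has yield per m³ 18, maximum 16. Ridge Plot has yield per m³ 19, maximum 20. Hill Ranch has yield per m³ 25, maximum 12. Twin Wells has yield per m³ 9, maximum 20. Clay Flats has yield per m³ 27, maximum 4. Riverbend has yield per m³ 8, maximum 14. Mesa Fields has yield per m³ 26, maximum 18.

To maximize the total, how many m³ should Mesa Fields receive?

Highest yield per m³ first: Clay Flats 27 > Mesa Fields 26 > Hill Ranch 25 > Ridge Plot 19 > Orchard Row 18 > Twin Wells 9 > Riverbend 8.
Clay Flats: +4 to 4 (cap) — 6 left.
Only 6 left; Mesa Fields takes them to reach 6.

6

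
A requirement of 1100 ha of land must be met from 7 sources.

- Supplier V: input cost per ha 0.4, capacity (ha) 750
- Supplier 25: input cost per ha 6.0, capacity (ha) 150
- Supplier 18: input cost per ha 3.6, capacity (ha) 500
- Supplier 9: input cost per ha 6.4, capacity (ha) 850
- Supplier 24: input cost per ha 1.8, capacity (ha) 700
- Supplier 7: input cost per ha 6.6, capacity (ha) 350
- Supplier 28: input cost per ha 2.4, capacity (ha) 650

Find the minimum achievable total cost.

930

Cheapest first:
Take 750 from Supplier V at 0.4 ; need 350 more.
Supplier 24 (1.8): take the remaining 350 ; done.
Supplier 28, Supplier 18, Supplier 25, Supplier 9, Supplier 7: unused.
Cost = 750×0.4 + 350×1.8 = 930.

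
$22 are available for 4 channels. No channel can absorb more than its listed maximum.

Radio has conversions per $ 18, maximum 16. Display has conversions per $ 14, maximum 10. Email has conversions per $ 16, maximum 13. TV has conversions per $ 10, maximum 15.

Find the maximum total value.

384

Rank by conversions per $: Radio 18 > Email 16 > Display 14 > TV 10.
Radio takes 16 to reach its cap of 16 ; 6 left.
Email has room for 13 but only 6 remain, so it gets 6.
Total = 18×16 + 16×6 = 384.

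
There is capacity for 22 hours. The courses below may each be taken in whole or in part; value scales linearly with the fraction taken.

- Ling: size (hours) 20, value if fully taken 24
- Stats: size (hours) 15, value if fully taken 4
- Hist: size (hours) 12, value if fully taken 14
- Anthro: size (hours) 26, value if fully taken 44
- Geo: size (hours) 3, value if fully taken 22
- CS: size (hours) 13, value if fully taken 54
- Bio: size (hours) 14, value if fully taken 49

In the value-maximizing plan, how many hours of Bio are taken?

6

Rank by value-to-size ratio: Geo 22/3≈7.33, CS 54/13≈4.15, Bio 49/14≈3.5, Anthro 44/26≈1.69, Ling 24/20≈1.2, Hist 14/12≈1.17, Stats 4/15≈0.267.
Geo: take in full, 3 hours for value 22 ; 19 left.
CS: take in full, 13 hours for value 54 ; 6 left.
Fill the last 6 hours with part of Bio: 6/14 of it earns 21.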